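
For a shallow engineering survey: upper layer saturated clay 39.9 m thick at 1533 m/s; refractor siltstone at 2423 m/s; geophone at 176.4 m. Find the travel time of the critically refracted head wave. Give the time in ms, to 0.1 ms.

113.1 ms

θ_c = arcsin(V₁/V₂) = arcsin(1533/2423) = 39.25°, cos θ_c = 0.7744.
Intercept time tᵢ = 2h cos θ_c / V₁ = 2·39.9·0.7744/1533 = 0.04031 s.
t = x/V₂ + tᵢ = 176.4/2423 + 0.04031 = 0.11311 s.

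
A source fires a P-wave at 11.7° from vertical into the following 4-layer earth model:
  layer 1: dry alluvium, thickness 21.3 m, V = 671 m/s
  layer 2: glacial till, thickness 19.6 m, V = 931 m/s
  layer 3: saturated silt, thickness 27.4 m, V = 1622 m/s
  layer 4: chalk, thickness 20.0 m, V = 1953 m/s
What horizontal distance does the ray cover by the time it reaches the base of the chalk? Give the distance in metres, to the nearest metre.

Ray parameter p = sin 11.7° / 671 m/s = 3.0222e-04 s/m.
Layer 1: θ = 11.70°; offset = 21.3·tan 11.70° = 4.411 m.
Layer 2: sin θ = p·931 = 0.2814 → θ = 16.34°; offset = 19.6·tan 16.34° = 5.747 m.
Layer 3: sin θ = p·1622 = 0.4902 → θ = 29.35°; offset = 27.4·tan 29.35° = 15.410 m.
Layer 4: sin θ = p·1953 = 0.5902 → θ = 36.17°; offset = 20.0·tan 36.17° = 14.623 m.
Total horizontal offset = 40.191 m.

40 m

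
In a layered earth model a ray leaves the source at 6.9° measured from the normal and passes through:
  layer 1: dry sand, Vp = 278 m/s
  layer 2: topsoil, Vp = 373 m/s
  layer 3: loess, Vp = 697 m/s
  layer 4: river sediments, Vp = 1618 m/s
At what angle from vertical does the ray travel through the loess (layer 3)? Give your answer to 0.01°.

Snell's law across each interface conserves sin θ / V, so sin θ_3 = V_3·sin θ₁/V₁.
sin θ_3 = 697 × sin 6.9° / 278 = 0.3012.
θ_3 = 17.53° from the vertical.

17.53°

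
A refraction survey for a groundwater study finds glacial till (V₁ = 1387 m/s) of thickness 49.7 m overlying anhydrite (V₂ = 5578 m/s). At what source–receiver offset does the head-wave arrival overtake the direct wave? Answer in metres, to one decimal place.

128.1 m

x_cross = 2h·√((V₂+V₁)/(V₂−V₁)).
(V₂+V₁)/(V₂−V₁) = (5578+1387)/(5578−1387) = 1.6619; √ = 1.2891.
x_cross = 2·49.7·1.2891 = 128.14 m.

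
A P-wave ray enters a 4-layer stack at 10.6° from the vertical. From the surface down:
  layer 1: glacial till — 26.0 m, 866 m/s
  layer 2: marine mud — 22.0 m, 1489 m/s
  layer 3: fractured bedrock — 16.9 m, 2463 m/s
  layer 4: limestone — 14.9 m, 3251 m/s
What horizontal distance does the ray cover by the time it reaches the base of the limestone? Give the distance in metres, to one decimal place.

Apply Snell's law at each interface; in layer i the horizontal offset is hᵢ·tan θᵢ.
Layer 1: θ = 10.60°; offset = 26.0·tan 10.60° = 4.866 m.
Layer 2: sin θ = 1489·sin 10.6°/866 = 0.3163, θ = 18.44°; offset = 22.0·tan 18.44° = 7.335 m.
Layer 3: sin θ = 2463·sin 10.6°/866 = 0.5232, θ = 31.55°; offset = 16.9·tan 31.55° = 10.375 m.
Layer 4: sin θ = 3251·sin 10.6°/866 = 0.6906, θ = 43.67°; offset = 14.9·tan 43.67° = 14.226 m.
Total horizontal offset = 36.802 m.

36.8 m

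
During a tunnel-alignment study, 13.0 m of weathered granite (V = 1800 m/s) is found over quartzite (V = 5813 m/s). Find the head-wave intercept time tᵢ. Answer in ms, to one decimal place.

tᵢ = 2h·√(V₂²−V₁²)/(V₁V₂).
√(V₂²−V₁²) = √(5813²−1800²) = 5527.3 m/s.
tᵢ = 2·13.0·5527.3/(1800·5813) = 0.01373 s.

13.7 ms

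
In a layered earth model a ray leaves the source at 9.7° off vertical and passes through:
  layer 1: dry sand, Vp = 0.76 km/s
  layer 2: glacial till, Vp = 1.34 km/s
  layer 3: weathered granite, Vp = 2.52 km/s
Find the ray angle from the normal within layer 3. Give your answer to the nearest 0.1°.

Ray parameter p = sin 9.7° / 0.76 = 2.2170e-01 s/km.
sin θ_3 = p·V_3 = 2.2170e-01 × 2.52 = 0.5587.
θ_3 = 33.96° from the vertical.

34.0°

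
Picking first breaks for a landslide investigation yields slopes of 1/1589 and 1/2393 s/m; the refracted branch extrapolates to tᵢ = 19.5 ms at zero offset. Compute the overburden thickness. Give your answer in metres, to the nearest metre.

h = tᵢ·V₁·V₂ / (2·√(V₂²−V₁²)).
√(V₂²−V₁²) = √(2393² − 1589²) = 1789.3 m/s.
h = 0.0195 s × 1589 × 2393 / (2 × 1789.3) = 20.72 m.

21 m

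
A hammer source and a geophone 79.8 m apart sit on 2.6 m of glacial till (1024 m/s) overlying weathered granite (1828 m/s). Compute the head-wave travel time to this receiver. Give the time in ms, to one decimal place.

t = x/V₂ + 2h·√(V₂²−V₁²)/(V₁V₂).
√(V₂²−V₁²) = √(1828²−1024²) = 1514.3 m/s; delay term = 2·2.6·1514.3/(1024·1828) = 0.00421 s.
t = 79.8/1828 + 0.00421 = 0.04786 s.

47.9 ms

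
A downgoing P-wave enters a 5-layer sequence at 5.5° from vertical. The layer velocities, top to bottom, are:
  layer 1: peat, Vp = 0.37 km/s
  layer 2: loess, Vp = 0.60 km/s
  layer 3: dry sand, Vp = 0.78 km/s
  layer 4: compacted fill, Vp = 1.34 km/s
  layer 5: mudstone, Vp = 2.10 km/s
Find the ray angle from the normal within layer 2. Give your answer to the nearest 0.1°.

8.9°

Snell's law across each interface conserves sin θ / V, so sin θ_2 = V_2·sin θ₁/V₁.
sin θ_2 = 0.60 × sin 5.5° / 0.37 = 0.1554.
θ_2 = arcsin 0.1554 = 8.94°.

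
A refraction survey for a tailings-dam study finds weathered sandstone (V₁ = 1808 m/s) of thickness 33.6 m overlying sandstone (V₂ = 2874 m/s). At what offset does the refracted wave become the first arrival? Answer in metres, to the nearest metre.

θ_c = arcsin(1808/2874) = 38.98°, so cos θ_c = 0.7773 and tᵢ = 2h cos θ_c/V₁ = 0.0289 s.
At crossover x/V₁ = x/V₂ + tᵢ ⇒ x = tᵢ/(1/V₁ − 1/V₂) = 0.02889/(5.5310e-04 − 3.4795e-04) = 140.83 m.

141 m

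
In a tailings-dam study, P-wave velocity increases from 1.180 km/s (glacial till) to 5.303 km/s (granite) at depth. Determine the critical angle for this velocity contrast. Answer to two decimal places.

12.86°

Critical incidence: sin θ_c = V₁/V₂ = 1.180/5.303 = 0.2225.
θ_c = arcsin 0.2225 = 12.86°.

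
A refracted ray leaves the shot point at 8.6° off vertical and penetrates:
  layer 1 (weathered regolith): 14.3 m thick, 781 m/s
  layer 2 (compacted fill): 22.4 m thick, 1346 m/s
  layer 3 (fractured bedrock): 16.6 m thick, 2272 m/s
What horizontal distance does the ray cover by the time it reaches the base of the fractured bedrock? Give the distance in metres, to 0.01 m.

p = sin θ₁/V₁ = sin 8.6°/781 = 1.9147e-04 s/m is conserved through the stack.
Layer 1: θ = 8.60°; offset = 14.3·tan 8.60° = 2.1627 m.
Layer 2: sin θ = p·1346 = 0.2577 → θ = 14.93°; offset = 22.4·tan 14.93° = 5.9746 m.
Layer 3: sin θ = p·2272 = 0.4350 → θ = 25.79°; offset = 16.6·tan 25.79° = 8.0198 m.
Σ offsets = 16.1570 m.

16.16 m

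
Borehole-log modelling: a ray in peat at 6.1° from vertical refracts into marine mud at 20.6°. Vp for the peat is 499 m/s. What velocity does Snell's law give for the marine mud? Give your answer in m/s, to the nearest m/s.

1652 m/s

sin 6.1° = 0.1063; sin 20.6° = 0.3518.
V₂ = V₁·(sin θ₂/sin θ₁) = 499·(0.3518/0.1063) = 1652.20 m/s.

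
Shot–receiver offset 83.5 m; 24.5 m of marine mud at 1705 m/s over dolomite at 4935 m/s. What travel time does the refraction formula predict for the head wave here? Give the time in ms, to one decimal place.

43.9 ms

θ_c = arcsin(V₁/V₂) = arcsin(1705/4935) = 20.21°, cos θ_c = 0.9384.
Intercept time tᵢ = 2h cos θ_c / V₁ = 2·24.5·0.9384/1705 = 0.02697 s.
t = x/V₂ + tᵢ = 83.5/4935 + 0.02697 = 0.04389 s.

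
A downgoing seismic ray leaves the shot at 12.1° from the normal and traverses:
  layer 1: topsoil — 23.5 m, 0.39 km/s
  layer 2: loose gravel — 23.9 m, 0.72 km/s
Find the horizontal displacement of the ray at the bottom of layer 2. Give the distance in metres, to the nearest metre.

15 m

Apply Snell's law at each interface; in layer i the horizontal offset is hᵢ·tan θᵢ.
Layer 1: θ = 12.10°; offset = 23.5·tan 12.10° = 5.038 m.
Layer 2: sin θ = 0.72·sin 12.1°/0.39 = 0.3870, θ = 22.77°; offset = 23.9·tan 22.77° = 10.031 m.
Total horizontal offset = 15.069 m.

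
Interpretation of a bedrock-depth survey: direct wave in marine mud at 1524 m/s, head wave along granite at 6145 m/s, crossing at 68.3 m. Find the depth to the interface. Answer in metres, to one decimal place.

x_cross = 2h·√((V₂+V₁)/(V₂−V₁)) → h = x_cross / (2·√((V₂+V₁)/(V₂−V₁))).
√((V₂+V₁)/(V₂−V₁)) = √((6145+1524)/(6145−1524)) = 1.2883.
h = 68.3 / (2·1.2883) = 26.51 m.

26.5 m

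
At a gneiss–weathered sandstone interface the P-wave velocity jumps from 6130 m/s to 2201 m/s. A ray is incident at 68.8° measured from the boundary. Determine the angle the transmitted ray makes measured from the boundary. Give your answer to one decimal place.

Convert to the normal: θ₁ = 90° − 68.8° = 21.2°.
sin θ₁/V₁ = sin θ₂/V₂ ⇒ sin θ₂ = 2201·sin 21.2°/6130 = 2201·0.3616/6130 = 0.1298.
θ₂ = sin⁻¹(0.1298) = 7.46° (from vertical).
From the interface: 90° − 7.46° = 82.54°.

82.5°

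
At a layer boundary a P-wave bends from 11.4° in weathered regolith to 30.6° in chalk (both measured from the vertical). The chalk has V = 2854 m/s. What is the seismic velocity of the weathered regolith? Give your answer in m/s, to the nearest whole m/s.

Snell's law: sin 11.4°/V₁ = sin 30.6°/V₂.
V₁ = V₂·sin 11.4°/sin 30.6° = 2854 × 0.3883 = 1108.19 m/s.

1108 m/s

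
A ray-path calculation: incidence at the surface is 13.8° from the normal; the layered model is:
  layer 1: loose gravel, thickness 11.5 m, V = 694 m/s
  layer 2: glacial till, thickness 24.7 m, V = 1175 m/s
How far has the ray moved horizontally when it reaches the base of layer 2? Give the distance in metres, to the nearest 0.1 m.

13.7 m

Ray parameter p = sin 13.8° / 694 m/s = 3.4371e-04 s/m.
Layer 1: θ = 13.80°; offset = 11.5·tan 13.80° = 2.825 m.
Layer 2: sin θ = p·1175 = 0.4039 → θ = 23.82°; offset = 24.7·tan 23.82° = 10.904 m.
Summing the layer offsets gives 13.729 m.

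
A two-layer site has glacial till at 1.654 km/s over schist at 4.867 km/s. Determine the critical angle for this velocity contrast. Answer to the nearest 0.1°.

At critical incidence the refracted ray runs along the interface (θ₂ = 90°), so sin θ_c = V₁/V₂.
θ_c = arcsin(1.654/4.867) = arcsin 0.3398 = 19.87°.

19.9°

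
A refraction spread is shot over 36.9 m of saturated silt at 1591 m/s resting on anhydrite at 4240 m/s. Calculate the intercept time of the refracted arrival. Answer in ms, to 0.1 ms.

tᵢ = 2h·√(V₂²−V₁²)/(V₁V₂).
√(V₂²−V₁²) = √(4240²−1591²) = 3930.2 m/s.
tᵢ = 2·36.9·3930.2/(1591·4240) = 0.04300 s.

43.0 ms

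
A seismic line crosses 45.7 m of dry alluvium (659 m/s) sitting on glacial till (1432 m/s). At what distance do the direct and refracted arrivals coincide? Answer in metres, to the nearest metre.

θ_c = arcsin(659/1432) = 27.40°, so cos θ_c = 0.8878 and tᵢ = 2h cos θ_c/V₁ = 0.1231 s.
At crossover x/V₁ = x/V₂ + tᵢ ⇒ x = tᵢ/(1/V₁ − 1/V₂) = 0.12314/(1.5175e-03 − 6.9832e-04) = 150.33 m.

150 m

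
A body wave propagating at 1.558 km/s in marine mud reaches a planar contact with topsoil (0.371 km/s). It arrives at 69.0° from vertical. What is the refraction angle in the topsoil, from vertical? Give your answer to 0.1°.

12.8°

sin θ₁/V₁ = sin θ₂/V₂ ⇒ sin θ₂ = 0.371·sin 69.0°/1.558 = 0.371·0.9336/1.558 = 0.2223.
θ₂ = sin⁻¹(0.2223) = 12.84° (from vertical).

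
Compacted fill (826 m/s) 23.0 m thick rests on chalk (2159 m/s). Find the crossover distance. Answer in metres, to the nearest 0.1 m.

x_cross = 2h·√((V₂+V₁)/(V₂−V₁)).
(V₂+V₁)/(V₂−V₁) = (2159+826)/(2159−826) = 2.2393; √ = 1.4964.
x_cross = 2·23.0·1.4964 = 68.84 m.

68.8 m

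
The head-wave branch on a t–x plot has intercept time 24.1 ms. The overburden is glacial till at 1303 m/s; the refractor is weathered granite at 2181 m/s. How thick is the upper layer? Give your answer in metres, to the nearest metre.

20 m

θ_c = arcsin(1303/2181) = 36.69°; cos θ_c = 0.8019.
tᵢ = 2h cos θ_c/V₁ ⇒ h = tᵢ·V₁/(2 cos θ_c) = 0.0241·1303/(2·0.8019) = 19.58 m.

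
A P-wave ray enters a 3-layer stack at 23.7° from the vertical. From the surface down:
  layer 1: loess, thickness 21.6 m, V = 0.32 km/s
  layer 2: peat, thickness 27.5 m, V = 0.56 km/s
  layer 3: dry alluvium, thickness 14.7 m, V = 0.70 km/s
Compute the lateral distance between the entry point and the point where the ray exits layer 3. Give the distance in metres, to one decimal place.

63.8 m

p = sin θ₁/V₁ = sin 23.7°/0.32 = 1.2561e+00 s/km is conserved through the stack.
Layer 1: θ = 23.70°; offset = 21.6·tan 23.70° = 9.482 m.
Layer 2: sin θ = p·0.56 = 0.7034 → θ = 44.70°; offset = 27.5·tan 44.70° = 27.215 m.
Layer 3: sin θ = p·0.70 = 0.8793 → θ = 61.55°; offset = 14.7·tan 61.55° = 27.134 m.
Total horizontal offset = 63.831 m.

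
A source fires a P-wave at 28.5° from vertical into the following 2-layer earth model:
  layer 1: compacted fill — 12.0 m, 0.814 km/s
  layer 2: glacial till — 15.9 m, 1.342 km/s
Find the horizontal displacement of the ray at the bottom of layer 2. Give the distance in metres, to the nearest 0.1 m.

26.8 m

p = sin θ₁/V₁ = sin 28.5°/0.814 = 5.8619e-01 s/km is conserved through the stack.
Layer 1: θ = 28.50°; offset = 12.0·tan 28.50° = 6.515 m.
Layer 2: sin θ = p·1.342 = 0.7867 → θ = 51.88°; offset = 15.9·tan 51.88° = 20.260 m.
Summing the layer offsets gives 26.775 m.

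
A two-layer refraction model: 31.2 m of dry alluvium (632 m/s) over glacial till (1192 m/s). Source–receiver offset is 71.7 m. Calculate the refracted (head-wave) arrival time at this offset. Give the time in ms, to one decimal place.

143.9 ms

θ_c = arcsin(V₁/V₂) = arcsin(632/1192) = 32.02°, cos θ_c = 0.8479.
Intercept time tᵢ = 2h cos θ_c / V₁ = 2·31.2·0.8479/632 = 0.08371 s.
t = x/V₂ + tᵢ = 71.7/1192 + 0.08371 = 0.14386 s.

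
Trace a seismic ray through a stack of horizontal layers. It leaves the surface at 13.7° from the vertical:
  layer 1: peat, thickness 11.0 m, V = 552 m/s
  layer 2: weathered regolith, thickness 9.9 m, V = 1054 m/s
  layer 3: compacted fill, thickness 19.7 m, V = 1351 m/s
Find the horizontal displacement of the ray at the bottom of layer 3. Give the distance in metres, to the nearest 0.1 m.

21.7 m

Ray parameter p = sin 13.7° / 552 m/s = 4.2905e-04 s/m.
Layer 1: θ = 13.70°; offset = 11.0·tan 13.70° = 2.682 m.
Layer 2: sin θ = p·1054 = 0.4522 → θ = 26.89°; offset = 9.9·tan 26.89° = 5.020 m.
Layer 3: sin θ = p·1351 = 0.5797 → θ = 35.43°; offset = 19.7·tan 35.43° = 14.014 m.
Total horizontal offset = 21.715 m.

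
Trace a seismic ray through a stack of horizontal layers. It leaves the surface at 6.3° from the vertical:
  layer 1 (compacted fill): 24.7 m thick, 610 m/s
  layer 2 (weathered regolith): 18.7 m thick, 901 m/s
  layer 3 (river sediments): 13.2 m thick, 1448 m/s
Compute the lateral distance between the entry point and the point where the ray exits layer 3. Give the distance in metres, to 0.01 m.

9.36 m

Ray parameter p = sin 6.3° / 610 m/s = 1.7989e-04 s/m.
Layer 1: θ = 6.30°; offset = 24.7·tan 6.30° = 2.7269 m.
Layer 2: sin θ = p·901 = 0.1621 → θ = 9.33°; offset = 18.7·tan 9.33° = 3.0716 m.
Layer 3: sin θ = p·1448 = 0.2605 → θ = 15.10°; offset = 13.2·tan 15.10° = 3.5613 m.
Total horizontal offset = 9.3598 m.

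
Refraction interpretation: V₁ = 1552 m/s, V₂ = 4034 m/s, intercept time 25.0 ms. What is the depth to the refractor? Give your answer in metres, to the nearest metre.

θ_c = arcsin(1552/4034) = 22.63°; cos θ_c = 0.9230.
tᵢ = 2h cos θ_c/V₁ ⇒ h = tᵢ·V₁/(2 cos θ_c) = 0.025·1552/(2·0.9230) = 21.02 m.

21 m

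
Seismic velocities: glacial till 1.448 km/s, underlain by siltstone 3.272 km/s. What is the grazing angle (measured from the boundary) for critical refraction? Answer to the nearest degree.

At critical incidence the refracted ray runs along the interface (θ₂ = 90°), so sin θ_c = V₁/V₂.
θ_c = arcsin(1.448/3.272) = arcsin 0.4425 = 26.27°.
Measured from the interface: 90° − 26.27° = 63.73°.

64°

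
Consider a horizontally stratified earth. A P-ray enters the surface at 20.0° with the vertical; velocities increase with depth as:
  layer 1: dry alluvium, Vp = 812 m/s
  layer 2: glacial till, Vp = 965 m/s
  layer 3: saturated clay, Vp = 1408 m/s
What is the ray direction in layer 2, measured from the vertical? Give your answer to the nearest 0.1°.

24.0°

Snell's law across each interface conserves sin θ / V, so sin θ_2 = V_2·sin θ₁/V₁.
sin θ_2 = 965 × sin 20.0° / 812 = 0.4065.
θ_2 = arcsin 0.4065 = 23.98°.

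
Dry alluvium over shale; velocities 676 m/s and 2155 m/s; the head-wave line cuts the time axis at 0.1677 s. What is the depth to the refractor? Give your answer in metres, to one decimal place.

h = tᵢ·V₁·V₂ / (2·√(V₂²−V₁²)).
√(V₂²−V₁²) = √(2155² − 676²) = 2046.2 m/s.
h = 0.1677 s × 676 × 2155 / (2 × 2046.2) = 59.70 m.

59.7 m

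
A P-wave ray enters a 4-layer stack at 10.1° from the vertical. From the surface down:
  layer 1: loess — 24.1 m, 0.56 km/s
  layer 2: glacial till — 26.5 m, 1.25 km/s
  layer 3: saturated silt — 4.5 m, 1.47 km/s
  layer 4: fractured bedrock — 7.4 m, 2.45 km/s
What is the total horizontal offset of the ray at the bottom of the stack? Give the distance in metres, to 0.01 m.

26.75 m

Apply Snell's law at each interface; in layer i the horizontal offset is hᵢ·tan θᵢ.
Layer 1: θ = 10.10°; offset = 24.1·tan 10.10° = 4.2929 m.
Layer 2: sin θ = 1.25·sin 10.1°/0.56 = 0.3914, θ = 23.04°; offset = 26.5·tan 23.04° = 11.2728 m.
Layer 3: sin θ = 1.47·sin 10.1°/0.56 = 0.4603, θ = 27.41°; offset = 4.5·tan 27.41° = 2.3335 m.
Layer 4: sin θ = 2.45·sin 10.1°/0.56 = 0.7672, θ = 50.11°; offset = 7.4·tan 50.11° = 8.8521 m.
Total horizontal offset = 26.7512 m.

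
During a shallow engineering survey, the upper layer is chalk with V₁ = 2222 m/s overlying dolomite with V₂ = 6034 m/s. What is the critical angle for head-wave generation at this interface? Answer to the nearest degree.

Critical incidence: sin θ_c = V₁/V₂ = 2222/6034 = 0.3682.
θ_c = arcsin 0.3682 = 21.61°.

22°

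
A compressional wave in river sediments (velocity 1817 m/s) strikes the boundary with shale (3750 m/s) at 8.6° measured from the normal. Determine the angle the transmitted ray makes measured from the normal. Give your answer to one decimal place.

18.0°

Snell's law: sin θ₂ = (V₂/V₁)·sin θ₁ = (3750/1817)·sin 8.6° = 0.3086.
θ₂ = sin⁻¹(0.3086) = 17.98° (from vertical).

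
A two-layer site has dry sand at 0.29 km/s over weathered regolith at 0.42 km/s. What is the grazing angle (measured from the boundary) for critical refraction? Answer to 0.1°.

46.3°

Critical incidence: sin θ_c = V₁/V₂ = 0.29/0.42 = 0.6905.
θ_c = arcsin 0.6905 = 43.67°.
Measured from the interface: 90° − 43.67° = 46.33°.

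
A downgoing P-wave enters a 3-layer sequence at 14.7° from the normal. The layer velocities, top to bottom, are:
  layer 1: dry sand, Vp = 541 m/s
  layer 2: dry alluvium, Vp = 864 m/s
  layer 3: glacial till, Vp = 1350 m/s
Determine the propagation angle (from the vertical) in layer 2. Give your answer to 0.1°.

23.9°

Snell's law across each interface conserves sin θ / V, so sin θ_2 = V_2·sin θ₁/V₁.
sin θ_2 = 864 × sin 14.7° / 541 = 0.4053.
θ_2 = arcsin 0.4053 = 23.91°.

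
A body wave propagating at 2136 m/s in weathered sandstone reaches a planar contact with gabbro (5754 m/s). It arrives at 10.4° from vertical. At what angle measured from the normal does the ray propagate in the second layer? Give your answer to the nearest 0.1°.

sin θ₁/V₁ = sin θ₂/V₂ ⇒ sin θ₂ = 5754·sin 10.4°/2136 = 5754·0.1805/2136 = 0.4863.
θ₂ = arcsin 0.4863 = 29.10° from the normal.

29.1°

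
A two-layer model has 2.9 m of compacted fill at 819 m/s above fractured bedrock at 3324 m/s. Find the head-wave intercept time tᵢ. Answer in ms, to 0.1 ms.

θ_c = arcsin(V₁/V₂) = arcsin(819/3324) = 14.26°; cos θ_c = 0.9692.
tᵢ = 2h·cos θ_c / V₁ = 2·2.9·0.9692 / 819 = 0.00686 s.

6.9 ms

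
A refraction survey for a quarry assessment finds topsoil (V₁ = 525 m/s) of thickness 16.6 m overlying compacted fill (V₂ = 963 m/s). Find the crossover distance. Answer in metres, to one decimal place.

θ_c = arcsin(525/963) = 33.04°, so cos θ_c = 0.8383 and tᵢ = 2h cos θ_c/V₁ = 0.0530 s.
At crossover x/V₁ = x/V₂ + tᵢ ⇒ x = tᵢ/(1/V₁ − 1/V₂) = 0.05301/(1.9048e-03 − 1.0384e-03) = 61.19 m.

61.2 m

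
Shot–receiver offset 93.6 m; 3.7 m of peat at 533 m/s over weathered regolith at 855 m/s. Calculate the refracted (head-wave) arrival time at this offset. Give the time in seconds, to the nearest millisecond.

θ_c = arcsin(V₁/V₂) = arcsin(533/855) = 38.56°, cos θ_c = 0.7819.
Intercept time tᵢ = 2h cos θ_c / V₁ = 2·3.7·0.7819/533 = 0.01086 s.
t = x/V₂ + tᵢ = 93.6/855 + 0.01086 = 0.12033 s.

0.120 s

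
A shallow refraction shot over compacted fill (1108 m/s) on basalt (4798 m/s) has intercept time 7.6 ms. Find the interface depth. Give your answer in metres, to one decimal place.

h = tᵢ·V₁·V₂ / (2·√(V₂²−V₁²)).
√(V₂²−V₁²) = √(4798² − 1108²) = 4668.3 m/s.
h = 0.0076 s × 1108 × 4798 / (2 × 4668.3) = 4.33 m.

4.3 m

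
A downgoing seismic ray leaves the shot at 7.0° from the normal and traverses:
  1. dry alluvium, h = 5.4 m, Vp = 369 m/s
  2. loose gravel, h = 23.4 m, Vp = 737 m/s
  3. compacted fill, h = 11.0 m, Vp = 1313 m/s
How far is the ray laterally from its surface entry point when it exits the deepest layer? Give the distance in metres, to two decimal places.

11.83 m

Apply Snell's law at each interface; in layer i the horizontal offset is hᵢ·tan θᵢ.
Layer 1: θ = 7.00°; offset = 5.4·tan 7.00° = 0.6630 m.
Layer 2: sin θ = 737·sin 7.0°/369 = 0.2434, θ = 14.09°; offset = 23.4·tan 14.09° = 5.8724 m.
Layer 3: sin θ = 1313·sin 7.0°/369 = 0.4336, θ = 25.70°; offset = 11.0·tan 25.70° = 5.2937 m.
Summing the layer offsets gives 11.8291 m.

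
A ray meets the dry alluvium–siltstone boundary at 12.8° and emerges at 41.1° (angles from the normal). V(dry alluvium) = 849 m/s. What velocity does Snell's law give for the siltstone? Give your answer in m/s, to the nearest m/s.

2519 m/s

sin 12.8° = 0.2215; sin 41.1° = 0.6574.
V₂ = V₁·(sin θ₂/sin θ₁) = 849·(0.6574/0.2215) = 2519.14 m/s.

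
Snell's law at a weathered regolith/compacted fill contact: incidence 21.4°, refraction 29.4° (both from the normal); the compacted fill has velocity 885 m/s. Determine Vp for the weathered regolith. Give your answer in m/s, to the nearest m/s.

sin 21.4° = 0.3649; sin 29.4° = 0.4909.
V₁ = V₂·(sin θ₁/sin θ₂) = 885·(0.3649/0.4909) = 657.80 m/s.

658 m/s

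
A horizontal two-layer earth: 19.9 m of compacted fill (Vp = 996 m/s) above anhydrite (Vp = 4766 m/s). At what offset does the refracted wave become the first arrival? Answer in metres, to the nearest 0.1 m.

49.2 m

θ_c = arcsin(996/4766) = 12.06°, so cos θ_c = 0.9779 and tᵢ = 2h cos θ_c/V₁ = 0.0391 s.
At crossover x/V₁ = x/V₂ + tᵢ ⇒ x = tᵢ/(1/V₁ − 1/V₂) = 0.03908/(1.0040e-03 − 2.0982e-04) = 49.20 m.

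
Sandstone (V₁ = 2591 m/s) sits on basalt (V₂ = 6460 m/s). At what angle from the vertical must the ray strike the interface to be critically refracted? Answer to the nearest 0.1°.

23.6°

Critical incidence: sin θ_c = V₁/V₂ = 2591/6460 = 0.4011.
θ_c = arcsin 0.4011 = 23.65°.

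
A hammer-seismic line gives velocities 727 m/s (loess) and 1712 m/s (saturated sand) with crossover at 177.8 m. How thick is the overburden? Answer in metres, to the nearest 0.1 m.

h = (x_cross/2)·√((V₂−V₁)/(V₂+V₁)).
(V₂−V₁)/(V₂+V₁) = (1712−727)/(1712+727) = 0.4039; √ = 0.6355.
h = (177.8/2)·0.6355 = 56.50 m.

56.5 m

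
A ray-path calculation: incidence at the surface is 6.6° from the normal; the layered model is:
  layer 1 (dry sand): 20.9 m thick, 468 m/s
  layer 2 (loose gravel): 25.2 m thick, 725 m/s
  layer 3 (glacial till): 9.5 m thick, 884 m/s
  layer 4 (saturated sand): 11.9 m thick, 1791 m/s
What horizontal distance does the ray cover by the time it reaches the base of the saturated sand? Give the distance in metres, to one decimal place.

14.9 m

Ray parameter p = sin 6.6° / 468 m/s = 2.4559e-04 s/m.
Layer 1: θ = 6.60°; offset = 20.9·tan 6.60° = 2.418 m.
Layer 2: sin θ = p·725 = 0.1781 → θ = 10.26°; offset = 25.2·tan 10.26° = 4.560 m.
Layer 3: sin θ = p·884 = 0.2171 → θ = 12.54°; offset = 9.5·tan 12.54° = 2.113 m.
Layer 4: sin θ = p·1791 = 0.4399 → θ = 26.09°; offset = 11.9·tan 26.09° = 5.828 m.
Summing the layer offsets gives 14.919 m.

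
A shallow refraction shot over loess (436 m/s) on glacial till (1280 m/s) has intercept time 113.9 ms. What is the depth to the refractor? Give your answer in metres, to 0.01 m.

θ_c = arcsin(436/1280) = 19.91°; cos θ_c = 0.9402.
tᵢ = 2h cos θ_c/V₁ ⇒ h = tᵢ·V₁/(2 cos θ_c) = 0.1139·436/(2·0.9402) = 26.41 m.

26.41 m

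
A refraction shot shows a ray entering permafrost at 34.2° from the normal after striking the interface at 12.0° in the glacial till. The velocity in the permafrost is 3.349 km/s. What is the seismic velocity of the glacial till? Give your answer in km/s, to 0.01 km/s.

1.24 km/s

Snell's law: sin 12.0°/V₁ = sin 34.2°/V₂.
V₁ = V₂·sin 12.0°/sin 34.2° = 3.349 × 0.3699 = 1.24 km/s.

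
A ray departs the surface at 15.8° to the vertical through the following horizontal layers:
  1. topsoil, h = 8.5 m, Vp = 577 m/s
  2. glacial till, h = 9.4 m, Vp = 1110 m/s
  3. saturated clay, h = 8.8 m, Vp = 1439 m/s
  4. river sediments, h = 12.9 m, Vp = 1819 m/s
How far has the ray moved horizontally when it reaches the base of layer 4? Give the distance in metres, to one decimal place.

37.9 m

Ray parameter p = sin 15.8° / 577 m/s = 4.7189e-04 s/m.
Layer 1: θ = 15.80°; offset = 8.5·tan 15.80° = 2.405 m.
Layer 2: sin θ = p·1110 = 0.5238 → θ = 31.59°; offset = 9.4·tan 31.59° = 5.780 m.
Layer 3: sin θ = p·1439 = 0.6790 → θ = 42.77°; offset = 8.8·tan 42.77° = 8.140 m.
Layer 4: sin θ = p·1819 = 0.8584 → θ = 59.13°; offset = 12.9·tan 59.13° = 21.583 m.
Σ offsets = 37.909 m.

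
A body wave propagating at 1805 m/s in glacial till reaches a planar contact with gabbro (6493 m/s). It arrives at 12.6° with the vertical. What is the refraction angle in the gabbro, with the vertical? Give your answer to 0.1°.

Snell's law: sin θ₂ = (V₂/V₁)·sin θ₁ = (6493/1805)·sin 12.6° = 0.7847.
θ₂ = arcsin 0.7847 = 51.69° from the normal.

51.7°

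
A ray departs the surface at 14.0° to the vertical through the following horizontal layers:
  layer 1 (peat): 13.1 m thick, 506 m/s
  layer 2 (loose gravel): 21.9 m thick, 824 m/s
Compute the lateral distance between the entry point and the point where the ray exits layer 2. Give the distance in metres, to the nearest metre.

Apply Snell's law at each interface; in layer i the horizontal offset is hᵢ·tan θᵢ.
Layer 1: θ = 14.00°; offset = 13.1·tan 14.00° = 3.266 m.
Layer 2: sin θ = 824·sin 14.0°/506 = 0.3940, θ = 23.20°; offset = 21.9·tan 23.20° = 9.387 m.
Σ offsets = 12.653 m.

13 m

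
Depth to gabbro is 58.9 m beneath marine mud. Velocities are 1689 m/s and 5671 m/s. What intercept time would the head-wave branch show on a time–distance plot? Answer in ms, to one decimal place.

66.6 ms

tᵢ = 2h·√(V₂²−V₁²)/(V₁V₂).
√(V₂²−V₁²) = √(5671²−1689²) = 5413.6 m/s.
tᵢ = 2·58.9·5413.6/(1689·5671) = 0.06658 s.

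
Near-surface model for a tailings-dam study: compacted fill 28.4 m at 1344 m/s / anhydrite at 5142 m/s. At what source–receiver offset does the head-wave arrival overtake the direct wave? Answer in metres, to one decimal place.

74.2 m

x_cross = 2h·√((V₂+V₁)/(V₂−V₁)).
(V₂+V₁)/(V₂−V₁) = (5142+1344)/(5142−1344) = 1.7077; √ = 1.3068.
x_cross = 2·28.4·1.3068 = 74.23 m.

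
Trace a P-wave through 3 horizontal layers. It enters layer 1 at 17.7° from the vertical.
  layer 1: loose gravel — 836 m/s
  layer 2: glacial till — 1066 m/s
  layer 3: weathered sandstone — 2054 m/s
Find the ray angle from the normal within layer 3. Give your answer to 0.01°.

48.33°

Ray parameter p = sin 17.7° / 836 = 3.6368e-04 s/m.
sin θ_3 = p·V_3 = 3.6368e-04 × 2054 = 0.7470.
θ_3 = arcsin 0.7470 = 48.33°.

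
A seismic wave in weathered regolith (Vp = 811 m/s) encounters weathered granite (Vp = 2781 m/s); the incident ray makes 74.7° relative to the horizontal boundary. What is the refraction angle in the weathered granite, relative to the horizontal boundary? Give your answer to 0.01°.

25.20°

Convert to the normal: θ₁ = 90° − 74.7° = 15.3°.
sin θ₁/V₁ = sin θ₂/V₂ ⇒ sin θ₂ = 2781·sin 15.3°/811 = 2781·0.2639/811 = 0.9048.
θ₂ = sin⁻¹(0.9048) = 64.80° (from vertical).
From the interface: 90° − 64.80° = 25.20°.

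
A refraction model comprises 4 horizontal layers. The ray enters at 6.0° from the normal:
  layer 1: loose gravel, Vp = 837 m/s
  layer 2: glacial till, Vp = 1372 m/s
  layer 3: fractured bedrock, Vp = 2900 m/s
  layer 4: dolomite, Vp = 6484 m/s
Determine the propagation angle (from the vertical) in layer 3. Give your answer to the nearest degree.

Snell's law across each interface conserves sin θ / V, so sin θ_3 = V_3·sin θ₁/V₁.
sin θ_3 = 2900 × sin 6.0° / 837 = 0.3622.
θ_3 = 21.23° from the vertical.

21°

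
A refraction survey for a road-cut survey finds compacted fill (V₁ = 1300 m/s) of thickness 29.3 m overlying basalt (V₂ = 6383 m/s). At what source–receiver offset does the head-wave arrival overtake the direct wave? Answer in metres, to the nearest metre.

θ_c = arcsin(1300/6383) = 11.75°, so cos θ_c = 0.9790 and tᵢ = 2h cos θ_c/V₁ = 0.0441 s.
At crossover x/V₁ = x/V₂ + tᵢ ⇒ x = tᵢ/(1/V₁ − 1/V₂) = 0.04413/(7.6923e-04 − 1.5667e-04) = 72.04 m.

72 m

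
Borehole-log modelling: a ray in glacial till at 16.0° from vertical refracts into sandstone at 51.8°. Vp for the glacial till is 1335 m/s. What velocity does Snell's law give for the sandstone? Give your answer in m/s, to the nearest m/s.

sin 16.0° = 0.2756; sin 51.8° = 0.7859.
V₂ = V₁·(sin θ₂/sin θ₁) = 1335·(0.7859/0.2756) = 3806.16 m/s.

3806 m/s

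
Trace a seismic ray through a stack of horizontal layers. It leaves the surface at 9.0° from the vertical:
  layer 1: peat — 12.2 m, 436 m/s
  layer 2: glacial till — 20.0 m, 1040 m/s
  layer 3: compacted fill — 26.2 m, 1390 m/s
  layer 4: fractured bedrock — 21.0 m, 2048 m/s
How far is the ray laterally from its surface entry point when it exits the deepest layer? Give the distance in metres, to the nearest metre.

Ray parameter p = sin 9.0° / 436 m/s = 3.5879e-04 s/m.
Layer 1: θ = 9.00°; offset = 12.2·tan 9.00° = 1.932 m.
Layer 2: sin θ = p·1040 = 0.3731 → θ = 21.91°; offset = 20.0·tan 21.91° = 8.044 m.
Layer 3: sin θ = p·1390 = 0.4987 → θ = 29.92°; offset = 26.2·tan 29.92° = 15.075 m.
Layer 4: sin θ = p·2048 = 0.7348 → θ = 47.29°; offset = 21.0·tan 47.29° = 22.751 m.
Summing the layer offsets gives 47.802 m.

48 m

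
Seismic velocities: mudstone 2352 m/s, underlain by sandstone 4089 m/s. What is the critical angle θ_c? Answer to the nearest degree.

At critical incidence the refracted ray runs along the interface (θ₂ = 90°), so sin θ_c = V₁/V₂.
θ_c = arcsin(2352/4089) = arcsin 0.5752 = 35.11°.

35°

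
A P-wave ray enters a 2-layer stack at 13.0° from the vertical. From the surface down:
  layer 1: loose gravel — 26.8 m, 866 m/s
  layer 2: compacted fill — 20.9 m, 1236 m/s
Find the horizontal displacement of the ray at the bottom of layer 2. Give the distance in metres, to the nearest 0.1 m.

13.3 m

Ray parameter p = sin 13.0° / 866 m/s = 2.5976e-04 s/m.
Layer 1: θ = 13.00°; offset = 26.8·tan 13.00° = 6.187 m.
Layer 2: sin θ = p·1236 = 0.3211 → θ = 18.73°; offset = 20.9·tan 18.73° = 7.085 m.
Σ offsets = 13.273 m.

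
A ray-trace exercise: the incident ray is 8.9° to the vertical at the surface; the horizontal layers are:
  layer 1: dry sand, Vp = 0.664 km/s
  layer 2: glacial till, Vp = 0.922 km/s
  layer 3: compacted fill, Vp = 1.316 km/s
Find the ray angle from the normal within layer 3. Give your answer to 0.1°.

17.9°

Ray parameter p = sin 8.9° / 0.664 = 2.3300e-01 s/km.
sin θ_3 = p·V_3 = 2.3300e-01 × 1.316 = 0.3066.
θ_3 = arcsin 0.3066 = 17.86°.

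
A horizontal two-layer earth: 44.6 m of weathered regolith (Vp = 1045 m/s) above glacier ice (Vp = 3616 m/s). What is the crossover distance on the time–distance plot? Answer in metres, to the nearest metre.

θ_c = arcsin(1045/3616) = 16.80°, so cos θ_c = 0.9573 and tᵢ = 2h cos θ_c/V₁ = 0.0817 s.
At crossover x/V₁ = x/V₂ + tᵢ ⇒ x = tᵢ/(1/V₁ − 1/V₂) = 0.08172/(9.5694e-04 − 2.7655e-04) = 120.10 m.

120 m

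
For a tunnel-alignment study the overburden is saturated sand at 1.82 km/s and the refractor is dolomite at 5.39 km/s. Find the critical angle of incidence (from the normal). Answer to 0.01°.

19.73°

At critical incidence the refracted ray runs along the interface (θ₂ = 90°), so sin θ_c = V₁/V₂.
θ_c = arcsin(1.82/5.39) = arcsin 0.3377 = 19.73°.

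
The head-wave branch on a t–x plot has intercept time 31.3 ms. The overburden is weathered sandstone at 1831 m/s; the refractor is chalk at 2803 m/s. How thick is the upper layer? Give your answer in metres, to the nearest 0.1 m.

h = tᵢ·V₁·V₂ / (2·√(V₂²−V₁²)).
√(V₂²−V₁²) = √(2803² − 1831²) = 2122.3 m/s.
h = 0.0313 s × 1831 × 2803 / (2 × 2122.3) = 37.85 m.

37.8 m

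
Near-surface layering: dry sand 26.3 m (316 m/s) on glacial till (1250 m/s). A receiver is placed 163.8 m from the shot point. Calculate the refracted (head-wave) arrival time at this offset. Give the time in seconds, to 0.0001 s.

t = x/V₂ + 2h·√(V₂²−V₁²)/(V₁V₂).
√(V₂²−V₁²) = √(1250²−316²) = 1209.4 m/s; delay term = 2·26.3·1209.4/(316·1250) = 0.16105 s.
t = 163.8/1250 + 0.16105 = 0.29209 s.

0.2921 s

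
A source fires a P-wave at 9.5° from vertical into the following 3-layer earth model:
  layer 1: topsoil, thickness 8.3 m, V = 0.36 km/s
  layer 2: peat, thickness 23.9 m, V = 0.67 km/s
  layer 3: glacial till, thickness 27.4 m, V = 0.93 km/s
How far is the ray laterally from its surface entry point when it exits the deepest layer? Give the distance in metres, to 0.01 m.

Apply Snell's law at each interface; in layer i the horizontal offset is hᵢ·tan θᵢ.
Layer 1: θ = 9.50°; offset = 8.3·tan 9.50° = 1.3889 m.
Layer 2: sin θ = 0.67·sin 9.5°/0.36 = 0.3072, θ = 17.89°; offset = 23.9·tan 17.89° = 7.7144 m.
Layer 3: sin θ = 0.93·sin 9.5°/0.36 = 0.4264, θ = 25.24°; offset = 27.4·tan 25.24° = 12.9154 m.
Σ offsets = 22.0187 m.

22.02 m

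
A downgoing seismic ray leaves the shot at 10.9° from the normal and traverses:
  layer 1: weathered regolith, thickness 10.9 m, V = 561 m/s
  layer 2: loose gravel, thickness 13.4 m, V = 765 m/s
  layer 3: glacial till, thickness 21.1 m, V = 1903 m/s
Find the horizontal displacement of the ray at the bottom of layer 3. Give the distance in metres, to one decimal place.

23.3 m

Ray parameter p = sin 10.9° / 561 m/s = 3.3707e-04 s/m.
Layer 1: θ = 10.90°; offset = 10.9·tan 10.90° = 2.099 m.
Layer 2: sin θ = p·765 = 0.2579 → θ = 14.94°; offset = 13.4·tan 14.94° = 3.576 m.
Layer 3: sin θ = p·1903 = 0.6414 → θ = 39.90°; offset = 21.1·tan 39.90° = 17.642 m.
Summing the layer offsets gives 23.317 m.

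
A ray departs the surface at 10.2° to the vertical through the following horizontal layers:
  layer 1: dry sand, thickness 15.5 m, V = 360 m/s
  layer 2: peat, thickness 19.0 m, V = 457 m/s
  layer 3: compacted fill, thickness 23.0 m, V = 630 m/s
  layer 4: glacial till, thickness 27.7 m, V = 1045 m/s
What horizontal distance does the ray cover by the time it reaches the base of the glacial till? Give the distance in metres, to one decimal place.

31.3 m

p = sin θ₁/V₁ = sin 10.2°/360 = 4.9190e-04 s/m is conserved through the stack.
Layer 1: θ = 10.20°; offset = 15.5·tan 10.20° = 2.789 m.
Layer 2: sin θ = p·457 = 0.2248 → θ = 12.99°; offset = 19.0·tan 12.99° = 4.383 m.
Layer 3: sin θ = p·630 = 0.3099 → θ = 18.05°; offset = 23.0·tan 18.05° = 7.497 m.
Layer 4: sin θ = p·1045 = 0.5140 → θ = 30.93°; offset = 27.7·tan 30.93° = 16.600 m.
Summing the layer offsets gives 31.269 m.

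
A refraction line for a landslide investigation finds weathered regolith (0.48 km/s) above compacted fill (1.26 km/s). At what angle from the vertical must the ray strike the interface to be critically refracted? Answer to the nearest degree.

At critical incidence the refracted ray runs along the interface (θ₂ = 90°), so sin θ_c = V₁/V₂.
θ_c = arcsin(0.48/1.26) = arcsin 0.3810 = 22.39°.

22°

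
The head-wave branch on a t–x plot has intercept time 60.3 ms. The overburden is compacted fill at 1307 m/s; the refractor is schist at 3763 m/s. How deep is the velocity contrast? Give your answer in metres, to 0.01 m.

42.02 m

θ_c = arcsin(1307/3763) = 20.32°; cos θ_c = 0.9377.
tᵢ = 2h cos θ_c/V₁ ⇒ h = tᵢ·V₁/(2 cos θ_c) = 0.0603·1307/(2·0.9377) = 42.02 m.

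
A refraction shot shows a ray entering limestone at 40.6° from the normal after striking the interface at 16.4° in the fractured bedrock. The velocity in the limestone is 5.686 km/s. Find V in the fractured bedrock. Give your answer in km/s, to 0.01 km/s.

sin 16.4° = 0.2823; sin 40.6° = 0.6508.
V₁ = V₂·(sin θ₁/sin θ₂) = 5.686·(0.2823/0.6508) = 2.47 km/s.

2.47 km/s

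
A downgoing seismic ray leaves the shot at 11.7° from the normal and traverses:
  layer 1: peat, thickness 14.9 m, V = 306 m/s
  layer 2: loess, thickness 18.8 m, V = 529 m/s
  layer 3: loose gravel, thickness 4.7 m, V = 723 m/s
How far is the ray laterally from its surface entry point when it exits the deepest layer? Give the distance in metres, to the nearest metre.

13 m

Ray parameter p = sin 11.7° / 306 m/s = 6.6270e-04 s/m.
Layer 1: θ = 11.70°; offset = 14.9·tan 11.70° = 3.086 m.
Layer 2: sin θ = p·529 = 0.3506 → θ = 20.52°; offset = 18.8·tan 20.52° = 7.037 m.
Layer 3: sin θ = p·723 = 0.4791 → θ = 28.63°; offset = 4.7·tan 28.63° = 2.566 m.
Total horizontal offset = 12.689 m.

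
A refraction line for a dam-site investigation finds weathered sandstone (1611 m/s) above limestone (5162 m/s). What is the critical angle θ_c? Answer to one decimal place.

18.2°

Critical incidence: sin θ_c = V₁/V₂ = 1611/5162 = 0.3121.
θ_c = arcsin 0.3121 = 18.19°.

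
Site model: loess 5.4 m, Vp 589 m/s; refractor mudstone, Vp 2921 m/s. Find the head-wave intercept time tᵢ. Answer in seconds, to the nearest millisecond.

0.018 s

tᵢ = 2h·√(V₂²−V₁²)/(V₁V₂).
√(V₂²−V₁²) = √(2921²−589²) = 2861.0 m/s.
tᵢ = 2·5.4·2861.0/(589·2921) = 0.01796 s.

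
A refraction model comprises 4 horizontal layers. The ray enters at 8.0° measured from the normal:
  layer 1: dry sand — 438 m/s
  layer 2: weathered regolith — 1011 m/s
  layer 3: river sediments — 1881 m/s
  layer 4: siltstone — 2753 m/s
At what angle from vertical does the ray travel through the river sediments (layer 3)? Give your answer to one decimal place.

36.7°

Snell's law across each interface conserves sin θ / V, so sin θ_3 = V_3·sin θ₁/V₁.
sin θ_3 = 1881 × sin 8.0° / 438 = 0.5977.
θ_3 = 36.70° from the vertical.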